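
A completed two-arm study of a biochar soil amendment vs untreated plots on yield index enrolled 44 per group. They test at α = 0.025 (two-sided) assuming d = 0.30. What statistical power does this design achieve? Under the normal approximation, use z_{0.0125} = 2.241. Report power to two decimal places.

power ≈ 0.20

For two equal groups, power = Φ(d·√(n/2) − z_{α/2}).
d·√(n/2) = 0.30 × √(44/2) = 0.30 × 4.690 = 1.407.
z_β = 1.407 − 2.241 = -0.834.
Power = Φ(-0.834) = 0.202.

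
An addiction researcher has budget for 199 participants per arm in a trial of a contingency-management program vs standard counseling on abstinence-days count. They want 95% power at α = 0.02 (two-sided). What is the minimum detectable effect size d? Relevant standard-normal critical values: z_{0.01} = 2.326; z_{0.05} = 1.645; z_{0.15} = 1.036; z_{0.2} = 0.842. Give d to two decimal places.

For two independent groups of n = 199 each: d_min = (z_{α/2} + z_β)·√(2/n).
z-sum = 2.326 + 1.645 = 3.971.
d_min = 3.971 × √(2/199) = 3.971 × 0.1003 = 0.398.

d_min ≈ 0.40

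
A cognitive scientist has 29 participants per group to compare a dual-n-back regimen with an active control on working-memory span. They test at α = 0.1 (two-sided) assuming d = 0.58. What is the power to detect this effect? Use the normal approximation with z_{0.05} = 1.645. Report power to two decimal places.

power ≈ 0.71

For two equal groups, power = Φ(d·√(n/2) − z_{α/2}).
d·√(n/2) = 0.58 × √(29/2) = 0.58 × 3.808 = 2.209.
z_β = 2.209 − 1.645 = 0.564.
Power = Φ(0.564) = 0.713.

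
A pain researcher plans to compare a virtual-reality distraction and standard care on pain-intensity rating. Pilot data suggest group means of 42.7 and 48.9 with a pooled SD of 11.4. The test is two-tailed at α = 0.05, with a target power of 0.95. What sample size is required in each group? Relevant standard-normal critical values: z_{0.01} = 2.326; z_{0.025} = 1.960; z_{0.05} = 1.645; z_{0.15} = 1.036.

Cohen's d = |M₁ − M₂| / SD_pooled = |42.7 − 48.9| / 11.4 = 6.2 / 11.4 = 0.544.
For two independent groups with equal n: n = 2·((z_{α/2} + z_β) / d)².
z_{α/2} + z_β = 1.960 + 1.645 = 3.605.
n = 2 × (3.605 / 0.544)² = 2 × 6.627² = 2 × 43.91 = 87.8.
Round up to the next whole participant.

n = 88 per group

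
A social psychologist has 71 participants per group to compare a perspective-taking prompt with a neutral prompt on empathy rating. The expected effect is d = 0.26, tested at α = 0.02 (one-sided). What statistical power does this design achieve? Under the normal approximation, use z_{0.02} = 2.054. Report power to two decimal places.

power ≈ 0.31

For two equal groups, power = Φ(d·√(n/2) − z_{α}).
d·√(n/2) = 0.26 × √(71/2) = 0.26 × 5.958 = 1.549.
z_β = 1.549 − 2.054 = -0.505.
Power = Φ(-0.505) = 0.307.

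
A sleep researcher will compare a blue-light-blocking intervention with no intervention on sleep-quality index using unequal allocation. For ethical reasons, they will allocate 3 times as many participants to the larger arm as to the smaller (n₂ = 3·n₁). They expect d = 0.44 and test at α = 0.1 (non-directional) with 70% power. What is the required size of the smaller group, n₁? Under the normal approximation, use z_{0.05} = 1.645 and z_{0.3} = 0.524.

With allocation ratio k = n₂/n₁ = 3, Var(x̄₁−x̄₂) = σ²(1/n₁ + 1/(k·n₁)) = σ²·(k+1)/(k·n₁).
So n₁ = (1 + 1/k)·((z_{α/2} + z_β)/d)² = 1.333 × (2.169/0.44)².
n₁ = 1.333 × 24.30 = 32.4.
Round up: n₁ = 33, giving n₂ = 3 × 33 = 99.

n₁ = 33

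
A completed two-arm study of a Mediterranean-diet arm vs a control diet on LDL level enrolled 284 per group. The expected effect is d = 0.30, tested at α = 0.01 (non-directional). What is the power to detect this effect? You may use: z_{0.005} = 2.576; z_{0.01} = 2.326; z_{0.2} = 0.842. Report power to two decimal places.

power ≈ 0.84

For two equal groups, power = Φ(d·√(n/2) − z_{α/2}).
d·√(n/2) = 0.30 × √(284/2) = 0.30 × 11.916 = 3.575.
z_β = 3.575 − 2.576 = 0.999.
Power = Φ(0.999) = 0.841.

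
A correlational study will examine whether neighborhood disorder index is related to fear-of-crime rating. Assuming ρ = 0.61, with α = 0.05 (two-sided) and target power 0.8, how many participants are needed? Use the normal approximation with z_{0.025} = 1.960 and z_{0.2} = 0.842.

n = 19

Fisher's z: C = ½·ln((1+r)/(1−r)) = ½·ln(4.1282) = 0.7089.
n = ((z_{α/2} + z_β)/C)² + 3.
(1.960 + 0.842) / 0.7089 = 2.802 / 0.7089 = 3.953.
n = 3.953² + 3 = 15.62 + 3 = 18.6.
Round up.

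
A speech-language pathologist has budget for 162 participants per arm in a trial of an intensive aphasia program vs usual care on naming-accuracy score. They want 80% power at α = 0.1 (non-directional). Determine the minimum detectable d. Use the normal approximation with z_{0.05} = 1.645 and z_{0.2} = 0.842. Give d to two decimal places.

For two independent groups of n = 162 each: d_min = (z_{α/2} + z_β)·√(2/n).
z-sum = 1.645 + 0.842 = 2.487.
d_min = 2.487 × √(2/162) = 2.487 × 0.1111 = 0.276.

d_min ≈ 0.28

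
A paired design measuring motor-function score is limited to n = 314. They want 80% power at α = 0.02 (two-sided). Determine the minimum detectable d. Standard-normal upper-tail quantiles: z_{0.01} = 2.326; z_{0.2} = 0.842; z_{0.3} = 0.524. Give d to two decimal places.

For a single sample (or paired design) of n = 314: d_min = (z_{α/2} + z_β)/√n.
z-sum = 2.326 + 0.842 = 3.168.
d_min = 3.168 / √314 = 3.168 / 17.720 = 0.179.

d_min ≈ 0.18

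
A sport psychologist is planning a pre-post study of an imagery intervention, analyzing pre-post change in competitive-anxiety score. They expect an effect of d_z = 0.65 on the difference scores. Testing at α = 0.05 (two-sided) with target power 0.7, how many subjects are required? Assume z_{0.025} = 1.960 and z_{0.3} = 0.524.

n = 15 pairs

For a paired (one-sample on differences) test: n = ((z_{α/2} + z_β) / d)².
z_{α/2} + z_β = 1.960 + 0.524 = 2.484.
n = (2.484 / 0.65)² = 3.822² = 14.60.
Round up.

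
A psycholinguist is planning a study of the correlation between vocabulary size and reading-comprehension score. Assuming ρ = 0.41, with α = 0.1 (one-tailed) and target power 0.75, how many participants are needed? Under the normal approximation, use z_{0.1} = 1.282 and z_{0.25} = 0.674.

n = 24

Fisher's z: C = ½·ln((1+r)/(1−r)) = ½·ln(2.3898) = 0.4356.
n = ((z_{α} + z_β)/C)² + 3.
(1.282 + 0.674) / 0.4356 = 1.956 / 0.4356 = 4.490.
n = 4.490² + 3 = 20.16 + 3 = 23.2.
Round up.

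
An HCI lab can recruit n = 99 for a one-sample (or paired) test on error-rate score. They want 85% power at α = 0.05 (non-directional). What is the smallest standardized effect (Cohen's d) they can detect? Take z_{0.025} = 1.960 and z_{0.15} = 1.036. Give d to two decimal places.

For a single sample (or paired design) of n = 99: d_min = (z_{α/2} + z_β)/√n.
z-sum = 1.960 + 1.036 = 2.996.
d_min = 2.996 / √99 = 2.996 / 9.950 = 0.301.

d_min ≈ 0.30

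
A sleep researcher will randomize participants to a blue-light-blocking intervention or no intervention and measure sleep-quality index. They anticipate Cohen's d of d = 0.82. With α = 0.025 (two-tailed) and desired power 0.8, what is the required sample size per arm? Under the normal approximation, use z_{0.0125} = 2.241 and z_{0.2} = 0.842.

For two independent groups with equal n: n = 2·((z_{α/2} + z_β) / d)².
z_{α/2} + z_β = 2.241 + 0.842 = 3.083.
n = 2 × (3.083 / 0.82)² = 2 × 3.760² = 2 × 14.14 = 28.3.
Round up to the next whole participant.

n = 29 per group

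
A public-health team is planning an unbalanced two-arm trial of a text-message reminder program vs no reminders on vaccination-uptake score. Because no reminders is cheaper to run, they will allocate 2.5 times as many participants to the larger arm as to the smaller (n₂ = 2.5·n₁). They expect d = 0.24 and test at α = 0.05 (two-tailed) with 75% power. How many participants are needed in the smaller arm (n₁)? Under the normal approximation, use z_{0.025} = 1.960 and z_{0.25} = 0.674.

With allocation ratio k = n₂/n₁ = 2.5, Var(x̄₁−x̄₂) = σ²(1/n₁ + 1/(k·n₁)) = σ²·(k+1)/(k·n₁).
So n₁ = (1 + 1/k)·((z_{α/2} + z_β)/d)² = 1.400 × (2.634/0.24)².
n₁ = 1.400 × 120.45 = 168.6.
Round up: n₁ = 169, giving n₂ = ⌈2.5 × 169⌉ = ⌈422.5⌉ = 423.

n₁ = 169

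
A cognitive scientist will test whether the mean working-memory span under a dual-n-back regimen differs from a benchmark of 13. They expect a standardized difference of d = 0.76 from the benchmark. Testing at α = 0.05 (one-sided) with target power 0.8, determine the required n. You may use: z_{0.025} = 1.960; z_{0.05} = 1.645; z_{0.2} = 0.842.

For a one-sample test: n = ((z_{α} + z_β) / d)².
z_{α} + z_β = 1.645 + 0.842 = 2.487.
n = (2.487 / 0.76)² = 3.272² = 10.71.
Round up.

n = 11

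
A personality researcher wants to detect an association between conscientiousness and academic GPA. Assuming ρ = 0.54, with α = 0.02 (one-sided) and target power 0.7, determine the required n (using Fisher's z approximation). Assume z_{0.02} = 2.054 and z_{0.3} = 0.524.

Fisher's z: C = ½·ln((1+r)/(1−r)) = ½·ln(3.3478) = 0.6042.
n = ((z_{α} + z_β)/C)² + 3.
(2.054 + 0.524) / 0.6042 = 2.578 / 0.6042 = 4.267.
n = 4.267² + 3 = 18.21 + 3 = 21.2.
Round up.

n = 22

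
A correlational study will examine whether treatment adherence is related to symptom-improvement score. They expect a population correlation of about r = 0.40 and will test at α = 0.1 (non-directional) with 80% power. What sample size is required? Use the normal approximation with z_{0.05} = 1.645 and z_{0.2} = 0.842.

Fisher's z: C = ½·ln((1+r)/(1−r)) = ½·ln(2.3333) = 0.4236.
n = ((z_{α/2} + z_β)/C)² + 3.
(1.645 + 0.842) / 0.4236 = 2.487 / 0.4236 = 5.871.
n = 5.871² + 3 = 34.47 + 3 = 37.5.
Round up.

n = 38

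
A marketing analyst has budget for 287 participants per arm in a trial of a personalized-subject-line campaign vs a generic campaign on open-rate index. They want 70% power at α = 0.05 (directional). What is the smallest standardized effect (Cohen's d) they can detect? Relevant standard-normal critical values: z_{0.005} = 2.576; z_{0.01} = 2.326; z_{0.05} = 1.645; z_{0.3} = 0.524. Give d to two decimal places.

d_min ≈ 0.18

For two independent groups of n = 287 each: d_min = (z_{α} + z_β)·√(2/n).
z-sum = 1.645 + 0.524 = 2.169.
d_min = 2.169 × √(2/287) = 2.169 × 0.0835 = 0.181.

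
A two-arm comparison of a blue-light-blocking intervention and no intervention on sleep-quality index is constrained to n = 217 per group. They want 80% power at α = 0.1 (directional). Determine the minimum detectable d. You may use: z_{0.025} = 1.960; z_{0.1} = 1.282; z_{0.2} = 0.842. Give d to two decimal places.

For two independent groups of n = 217 each: d_min = (z_{α} + z_β)·√(2/n).
z-sum = 1.282 + 0.842 = 2.124.
d_min = 2.124 × √(2/217) = 2.124 × 0.0960 = 0.204.

d_min ≈ 0.20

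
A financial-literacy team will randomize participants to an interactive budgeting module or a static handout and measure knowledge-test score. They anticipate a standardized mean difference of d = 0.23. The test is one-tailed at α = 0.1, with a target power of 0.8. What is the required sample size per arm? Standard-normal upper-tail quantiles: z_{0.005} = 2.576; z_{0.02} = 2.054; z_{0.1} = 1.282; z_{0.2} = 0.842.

n = 171 per group

For two independent groups with equal n: n = 2·((z_{α} + z_β) / d)².
z_{α} + z_β = 1.282 + 0.842 = 2.124.
n = 2 × (2.124 / 0.23)² = 2 × 9.235² = 2 × 85.28 = 170.6.
Round up to the next whole participant.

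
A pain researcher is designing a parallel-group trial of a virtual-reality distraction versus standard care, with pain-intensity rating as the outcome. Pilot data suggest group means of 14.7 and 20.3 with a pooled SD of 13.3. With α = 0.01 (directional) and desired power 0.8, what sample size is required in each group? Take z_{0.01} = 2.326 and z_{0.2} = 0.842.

n = 114 per group

Cohen's d = |M₁ − M₂| / SD_pooled = |14.7 − 20.3| / 13.3 = 5.6 / 13.3 = 0.421.
For two independent groups with equal n: n = 2·((z_{α} + z_β) / d)².
z_{α} + z_β = 2.326 + 0.842 = 3.168.
n = 2 × (3.168 / 0.421)² = 2 × 7.525² = 2 × 56.62 = 113.2.
Round up to the next whole participant.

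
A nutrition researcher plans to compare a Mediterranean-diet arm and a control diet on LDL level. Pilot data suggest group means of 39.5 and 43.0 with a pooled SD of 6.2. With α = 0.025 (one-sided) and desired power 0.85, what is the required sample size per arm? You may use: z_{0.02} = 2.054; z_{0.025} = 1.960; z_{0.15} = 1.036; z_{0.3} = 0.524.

n = 57 per group

Cohen's d = |M₁ − M₂| / SD_pooled = |39.5 − 43.0| / 6.2 = 3.5 / 6.2 = 0.565.
For two independent groups with equal n: n = 2·((z_{α} + z_β) / d)².
z_{α} + z_β = 1.960 + 1.036 = 2.996.
n = 2 × (2.996 / 0.565)² = 2 × 5.303² = 2 × 28.12 = 56.2.
Round up to the next whole participant.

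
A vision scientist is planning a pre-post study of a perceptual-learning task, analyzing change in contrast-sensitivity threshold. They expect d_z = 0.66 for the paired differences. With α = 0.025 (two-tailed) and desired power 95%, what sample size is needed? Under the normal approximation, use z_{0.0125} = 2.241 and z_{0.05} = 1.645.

n = 35 pairs

For a paired (one-sample on differences) test: n = ((z_{α/2} + z_β) / d)².
z_{α/2} + z_β = 2.241 + 1.645 = 3.886.
n = (3.886 / 0.66)² = 5.888² = 34.67.
Round up.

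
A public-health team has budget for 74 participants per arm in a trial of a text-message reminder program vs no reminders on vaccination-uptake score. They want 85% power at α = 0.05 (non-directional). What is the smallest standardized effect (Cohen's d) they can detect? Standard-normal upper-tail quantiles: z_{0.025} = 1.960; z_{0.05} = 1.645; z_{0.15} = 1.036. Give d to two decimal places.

For two independent groups of n = 74 each: d_min = (z_{α/2} + z_β)·√(2/n).
z-sum = 1.960 + 1.036 = 2.996.
d_min = 2.996 × √(2/74) = 2.996 × 0.1644 = 0.493.

d_min ≈ 0.49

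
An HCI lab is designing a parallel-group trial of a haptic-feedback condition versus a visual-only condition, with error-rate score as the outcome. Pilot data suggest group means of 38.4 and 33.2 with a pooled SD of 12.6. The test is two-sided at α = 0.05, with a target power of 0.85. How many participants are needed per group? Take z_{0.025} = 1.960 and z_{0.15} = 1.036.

n = 106 per group

Cohen's d = |M₁ − M₂| / SD_pooled = |38.4 − 33.2| / 12.6 = 5.2 / 12.6 = 0.413.
For two independent groups with equal n: n = 2·((z_{α/2} + z_β) / d)².
z_{α/2} + z_β = 1.960 + 1.036 = 2.996.
n = 2 × (2.996 / 0.413)² = 2 × 7.254² = 2 × 52.62 = 105.2.
Round up to the next whole participant.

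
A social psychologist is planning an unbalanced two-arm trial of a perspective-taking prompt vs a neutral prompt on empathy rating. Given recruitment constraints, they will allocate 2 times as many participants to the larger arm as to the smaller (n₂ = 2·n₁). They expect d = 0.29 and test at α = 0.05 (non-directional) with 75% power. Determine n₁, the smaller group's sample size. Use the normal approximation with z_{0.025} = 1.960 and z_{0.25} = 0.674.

n₁ = 124

With allocation ratio k = n₂/n₁ = 2, Var(x̄₁−x̄₂) = σ²(1/n₁ + 1/(k·n₁)) = σ²·(k+1)/(k·n₁).
So n₁ = (1 + 1/k)·((z_{α/2} + z_β)/d)² = 1.500 × (2.634/0.29)².
n₁ = 1.500 × 82.50 = 123.7.
Round up: n₁ = 124, giving n₂ = 2 × 124 = 248.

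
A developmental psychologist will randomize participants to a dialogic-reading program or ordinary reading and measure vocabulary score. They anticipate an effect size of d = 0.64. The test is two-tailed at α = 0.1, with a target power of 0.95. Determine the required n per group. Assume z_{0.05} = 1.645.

For two independent groups with equal n: n = 2·((z_{α/2} + z_β) / d)².
z_{α/2} + z_β = 1.645 + 1.645 = 3.290.
n = 2 × (3.290 / 0.64)² = 2 × 5.141² = 2 × 26.43 = 52.9.
Round up to the next whole participant.

n = 53 per group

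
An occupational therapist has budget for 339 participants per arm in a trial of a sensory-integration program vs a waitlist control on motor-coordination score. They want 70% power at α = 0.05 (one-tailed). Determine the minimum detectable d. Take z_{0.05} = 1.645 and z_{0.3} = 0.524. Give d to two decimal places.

For two independent groups of n = 339 each: d_min = (z_{α} + z_β)·√(2/n).
z-sum = 1.645 + 0.524 = 2.169.
d_min = 2.169 × √(2/339) = 2.169 × 0.0768 = 0.167.

d_min ≈ 0.17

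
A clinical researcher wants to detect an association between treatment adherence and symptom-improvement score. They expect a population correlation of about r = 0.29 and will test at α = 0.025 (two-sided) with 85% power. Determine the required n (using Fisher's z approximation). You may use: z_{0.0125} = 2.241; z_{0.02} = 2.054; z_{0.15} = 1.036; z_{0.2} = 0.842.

n = 124

Fisher's z: C = ½·ln((1+r)/(1−r)) = ½·ln(1.8169) = 0.2986.
n = ((z_{α/2} + z_β)/C)² + 3.
(2.241 + 1.036) / 0.2986 = 3.277 / 0.2986 = 10.975.
n = 10.975² + 3 = 120.44 + 3 = 123.4.
Round up.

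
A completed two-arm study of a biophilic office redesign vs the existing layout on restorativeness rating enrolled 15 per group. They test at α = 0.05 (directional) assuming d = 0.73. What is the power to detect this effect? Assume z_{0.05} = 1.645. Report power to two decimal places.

power ≈ 0.64

For two equal groups, power = Φ(d·√(n/2) − z_{α}).
d·√(n/2) = 0.73 × √(15/2) = 0.73 × 2.739 = 1.999.
z_β = 1.999 − 1.645 = 0.354.
Power = Φ(0.354) = 0.638.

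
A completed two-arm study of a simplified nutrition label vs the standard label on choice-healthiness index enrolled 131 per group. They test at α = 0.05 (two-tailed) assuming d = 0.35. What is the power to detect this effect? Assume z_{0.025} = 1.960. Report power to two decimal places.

power ≈ 0.81

For two equal groups, power = Φ(d·√(n/2) − z_{α/2}).
d·√(n/2) = 0.35 × √(131/2) = 0.35 × 8.093 = 2.833.
z_β = 2.833 − 1.960 = 0.873.
Power = Φ(0.873) = 0.809.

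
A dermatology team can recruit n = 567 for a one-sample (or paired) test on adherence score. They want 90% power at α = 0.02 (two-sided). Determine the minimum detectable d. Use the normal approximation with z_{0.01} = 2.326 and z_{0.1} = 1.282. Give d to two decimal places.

d_min ≈ 0.15

For a single sample (or paired design) of n = 567: d_min = (z_{α/2} + z_β)/√n.
z-sum = 2.326 + 1.282 = 3.608.
d_min = 3.608 / √567 = 3.608 / 23.812 = 0.152.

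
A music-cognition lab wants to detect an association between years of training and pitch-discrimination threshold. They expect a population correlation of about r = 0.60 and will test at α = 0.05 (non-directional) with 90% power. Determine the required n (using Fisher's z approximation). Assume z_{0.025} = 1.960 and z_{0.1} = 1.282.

Fisher's z: C = ½·ln((1+r)/(1−r)) = ½·ln(4.0000) = 0.6931.
n = ((z_{α/2} + z_β)/C)² + 3.
(1.960 + 1.282) / 0.6931 = 3.242 / 0.6931 = 4.678.
n = 4.678² + 3 = 21.88 + 3 = 24.9.
Round up.

n = 25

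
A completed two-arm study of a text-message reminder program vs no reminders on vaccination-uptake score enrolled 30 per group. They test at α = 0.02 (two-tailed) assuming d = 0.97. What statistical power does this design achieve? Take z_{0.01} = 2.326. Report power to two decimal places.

power ≈ 0.92

For two equal groups, power = Φ(d·√(n/2) − z_{α/2}).
d·√(n/2) = 0.97 × √(30/2) = 0.97 × 3.873 = 3.757.
z_β = 3.757 − 2.326 = 1.431.
Power = Φ(1.431) = 0.924.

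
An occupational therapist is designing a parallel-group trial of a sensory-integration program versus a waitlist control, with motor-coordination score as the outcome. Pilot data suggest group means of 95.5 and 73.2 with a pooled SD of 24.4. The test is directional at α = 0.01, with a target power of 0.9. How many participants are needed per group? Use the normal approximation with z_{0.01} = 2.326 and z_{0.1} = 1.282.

n = 32 per group

Cohen's d = |M₁ − M₂| / SD_pooled = |95.5 − 73.2| / 24.4 = 22.3 / 24.4 = 0.914.
For two independent groups with equal n: n = 2·((z_{α} + z_β) / d)².
z_{α} + z_β = 2.326 + 1.282 = 3.608.
n = 2 × (3.608 / 0.914)² = 2 × 3.947² = 2 × 15.58 = 31.2.
Round up to the next whole participant.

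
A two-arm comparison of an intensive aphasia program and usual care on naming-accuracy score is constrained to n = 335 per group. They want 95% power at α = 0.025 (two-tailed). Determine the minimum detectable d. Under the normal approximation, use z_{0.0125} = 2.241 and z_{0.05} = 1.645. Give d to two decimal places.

d_min ≈ 0.30

For two independent groups of n = 335 each: d_min = (z_{α/2} + z_β)·√(2/n).
z-sum = 2.241 + 1.645 = 3.886.
d_min = 3.886 × √(2/335) = 3.886 × 0.0773 = 0.300.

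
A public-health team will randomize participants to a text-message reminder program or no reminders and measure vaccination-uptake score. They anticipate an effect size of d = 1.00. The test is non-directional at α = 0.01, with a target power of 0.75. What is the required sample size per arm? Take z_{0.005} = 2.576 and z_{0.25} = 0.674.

n = 22 per group

For two independent groups with equal n: n = 2·((z_{α/2} + z_β) / d)².
z_{α/2} + z_β = 2.576 + 0.674 = 3.250.
n = 2 × (3.250 / 1.00)² = 2 × 3.250² = 2 × 10.56 = 21.1.
Round up to the next whole participant.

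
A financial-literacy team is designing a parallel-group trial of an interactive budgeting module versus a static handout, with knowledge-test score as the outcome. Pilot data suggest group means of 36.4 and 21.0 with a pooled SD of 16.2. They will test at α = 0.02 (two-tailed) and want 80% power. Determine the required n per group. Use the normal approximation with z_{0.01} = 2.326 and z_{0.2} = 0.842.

Cohen's d = |M₁ − M₂| / SD_pooled = |36.4 − 21.0| / 16.2 = 15.4 / 16.2 = 0.951.
For two independent groups with equal n: n = 2·((z_{α/2} + z_β) / d)².
z_{α/2} + z_β = 2.326 + 0.842 = 3.168.
n = 2 × (3.168 / 0.951)² = 2 × 3.331² = 2 × 11.10 = 22.2.
Round up to the next whole participant.

n = 23 per group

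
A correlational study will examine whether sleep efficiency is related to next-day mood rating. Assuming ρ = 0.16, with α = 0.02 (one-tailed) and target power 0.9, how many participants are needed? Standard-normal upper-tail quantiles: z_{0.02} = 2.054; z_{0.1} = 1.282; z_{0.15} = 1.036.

Fisher's z: C = ½·ln((1+r)/(1−r)) = ½·ln(1.3810) = 0.1614.
n = ((z_{α} + z_β)/C)² + 3.
(2.054 + 1.282) / 0.1614 = 3.336 / 0.1614 = 20.669.
n = 20.669² + 3 = 427.21 + 3 = 430.2.
Round up.

n = 431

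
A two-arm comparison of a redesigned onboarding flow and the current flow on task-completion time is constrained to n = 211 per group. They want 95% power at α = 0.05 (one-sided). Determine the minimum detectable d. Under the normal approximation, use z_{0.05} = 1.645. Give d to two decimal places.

d_min ≈ 0.32

For two independent groups of n = 211 each: d_min = (z_{α} + z_β)·√(2/n).
z-sum = 1.645 + 1.645 = 3.290.
d_min = 3.290 × √(2/211) = 3.290 × 0.0974 = 0.320.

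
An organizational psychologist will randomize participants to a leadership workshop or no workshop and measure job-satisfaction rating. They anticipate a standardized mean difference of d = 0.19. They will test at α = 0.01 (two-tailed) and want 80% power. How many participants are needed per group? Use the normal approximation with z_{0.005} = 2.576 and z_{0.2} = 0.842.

For two independent groups with equal n: n = 2·((z_{α/2} + z_β) / d)².
z_{α/2} + z_β = 2.576 + 0.842 = 3.418.
n = 2 × (3.418 / 0.19)² = 2 × 17.989² = 2 × 323.62 = 647.2.
Round up to the next whole participant.

n = 648 per group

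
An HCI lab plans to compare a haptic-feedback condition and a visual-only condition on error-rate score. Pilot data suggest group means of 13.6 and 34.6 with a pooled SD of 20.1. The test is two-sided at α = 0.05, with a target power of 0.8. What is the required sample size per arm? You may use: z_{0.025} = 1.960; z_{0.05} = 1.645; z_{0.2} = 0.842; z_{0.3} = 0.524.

Cohen's d = |M₁ − M₂| / SD_pooled = |13.6 − 34.6| / 20.1 = 21.0 / 20.1 = 1.045.
For two independent groups with equal n: n = 2·((z_{α/2} + z_β) / d)².
z_{α/2} + z_β = 1.960 + 0.842 = 2.802.
n = 2 × (2.802 / 1.045)² = 2 × 2.681² = 2 × 7.19 = 14.4.
Round up to the next whole participant.

n = 15 per group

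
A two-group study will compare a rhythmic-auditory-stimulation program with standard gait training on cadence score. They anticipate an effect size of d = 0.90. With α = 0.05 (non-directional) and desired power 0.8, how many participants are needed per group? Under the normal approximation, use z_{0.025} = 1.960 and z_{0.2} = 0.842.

For two independent groups with equal n: n = 2·((z_{α/2} + z_β) / d)².
z_{α/2} + z_β = 1.960 + 0.842 = 2.802.
n = 2 × (2.802 / 0.90)² = 2 × 3.113² = 2 × 9.69 = 19.4.
Round up to the next whole participant.

n = 20 per group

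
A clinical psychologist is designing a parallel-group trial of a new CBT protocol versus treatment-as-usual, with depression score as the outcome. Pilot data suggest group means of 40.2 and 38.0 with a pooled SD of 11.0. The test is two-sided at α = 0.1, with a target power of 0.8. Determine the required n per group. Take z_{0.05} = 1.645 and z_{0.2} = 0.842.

Cohen's d = |M₁ − M₂| / SD_pooled = |40.2 − 38.0| / 11.0 = 2.2 / 11.0 = 0.200.
For two independent groups with equal n: n = 2·((z_{α/2} + z_β) / d)².
z_{α/2} + z_β = 1.645 + 0.842 = 2.487.
n = 2 × (2.487 / 0.200)² = 2 × 12.435² = 2 × 154.63 = 309.3.
Round up to the next whole participant.

n = 310 per group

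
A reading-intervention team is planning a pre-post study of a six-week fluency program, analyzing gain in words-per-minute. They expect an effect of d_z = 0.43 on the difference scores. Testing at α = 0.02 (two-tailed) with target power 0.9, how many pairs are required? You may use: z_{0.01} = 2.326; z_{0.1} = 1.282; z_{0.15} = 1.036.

For a paired (one-sample on differences) test: n = ((z_{α/2} + z_β) / d)².
z_{α/2} + z_β = 2.326 + 1.282 = 3.608.
n = (3.608 / 0.43)² = 8.391² = 70.40.
Round up.

n = 71 pairs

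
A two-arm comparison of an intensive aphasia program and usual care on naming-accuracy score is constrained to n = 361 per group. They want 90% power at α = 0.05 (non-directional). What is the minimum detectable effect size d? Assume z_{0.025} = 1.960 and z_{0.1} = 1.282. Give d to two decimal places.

d_min ≈ 0.24

For two independent groups of n = 361 each: d_min = (z_{α/2} + z_β)·√(2/n).
z-sum = 1.960 + 1.282 = 3.242.
d_min = 3.242 × √(2/361) = 3.242 × 0.0744 = 0.241.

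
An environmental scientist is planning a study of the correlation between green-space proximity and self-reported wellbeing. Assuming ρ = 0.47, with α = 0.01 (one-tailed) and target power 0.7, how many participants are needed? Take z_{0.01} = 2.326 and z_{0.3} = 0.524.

Fisher's z: C = ½·ln((1+r)/(1−r)) = ½·ln(2.7736) = 0.5101.
n = ((z_{α} + z_β)/C)² + 3.
(2.326 + 0.524) / 0.5101 = 2.850 / 0.5101 = 5.587.
n = 5.587² + 3 = 31.22 + 3 = 34.2.
Round up.

n = 35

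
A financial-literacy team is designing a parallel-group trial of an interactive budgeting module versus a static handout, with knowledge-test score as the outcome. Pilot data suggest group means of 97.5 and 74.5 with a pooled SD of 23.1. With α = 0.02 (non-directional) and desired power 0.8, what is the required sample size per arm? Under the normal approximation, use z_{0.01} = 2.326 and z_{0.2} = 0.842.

n = 21 per group

Cohen's d = |M₁ − M₂| / SD_pooled = |97.5 − 74.5| / 23.1 = 23.0 / 23.1 = 0.996.
For two independent groups with equal n: n = 2·((z_{α/2} + z_β) / d)².
z_{α/2} + z_β = 2.326 + 0.842 = 3.168.
n = 2 × (3.168 / 0.996)² = 2 × 3.181² = 2 × 10.12 = 20.2.
Round up to the next whole participant.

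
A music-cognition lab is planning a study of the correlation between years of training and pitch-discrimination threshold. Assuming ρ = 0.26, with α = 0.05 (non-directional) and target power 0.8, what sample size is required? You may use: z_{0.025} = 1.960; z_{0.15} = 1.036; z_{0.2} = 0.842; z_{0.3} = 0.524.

n = 114

Fisher's z: C = ½·ln((1+r)/(1−r)) = ½·ln(1.7027) = 0.2661.
n = ((z_{α/2} + z_β)/C)² + 3.
(1.960 + 0.842) / 0.2661 = 2.802 / 0.2661 = 10.530.
n = 10.530² + 3 = 110.88 + 3 = 113.9.
Round up.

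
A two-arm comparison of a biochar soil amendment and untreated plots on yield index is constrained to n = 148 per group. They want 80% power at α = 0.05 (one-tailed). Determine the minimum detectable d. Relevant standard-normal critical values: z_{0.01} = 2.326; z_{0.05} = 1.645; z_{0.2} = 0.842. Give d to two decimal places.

For two independent groups of n = 148 each: d_min = (z_{α} + z_β)·√(2/n).
z-sum = 1.645 + 0.842 = 2.487.
d_min = 2.487 × √(2/148) = 2.487 × 0.1162 = 0.289.

d_min ≈ 0.29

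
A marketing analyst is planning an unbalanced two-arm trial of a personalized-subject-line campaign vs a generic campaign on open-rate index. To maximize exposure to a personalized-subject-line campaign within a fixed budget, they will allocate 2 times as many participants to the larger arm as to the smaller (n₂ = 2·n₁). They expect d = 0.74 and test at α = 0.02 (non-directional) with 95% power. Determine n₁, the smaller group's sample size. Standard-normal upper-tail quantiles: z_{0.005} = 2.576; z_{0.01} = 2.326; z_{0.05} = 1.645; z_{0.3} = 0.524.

n₁ = 44

With allocation ratio k = n₂/n₁ = 2, Var(x̄₁−x̄₂) = σ²(1/n₁ + 1/(k·n₁)) = σ²·(k+1)/(k·n₁).
So n₁ = (1 + 1/k)·((z_{α/2} + z_β)/d)² = 1.500 × (3.971/0.74)².
n₁ = 1.500 × 28.80 = 43.2.
Round up: n₁ = 44, giving n₂ = 2 × 44 = 88.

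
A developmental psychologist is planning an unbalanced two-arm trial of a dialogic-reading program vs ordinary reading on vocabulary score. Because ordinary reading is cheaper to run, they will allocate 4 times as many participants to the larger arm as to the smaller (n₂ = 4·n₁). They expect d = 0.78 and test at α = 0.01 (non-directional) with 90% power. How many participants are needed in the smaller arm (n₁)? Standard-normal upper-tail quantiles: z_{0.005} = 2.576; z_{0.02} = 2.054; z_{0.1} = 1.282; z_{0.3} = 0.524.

n₁ = 31

With allocation ratio k = n₂/n₁ = 4, Var(x̄₁−x̄₂) = σ²(1/n₁ + 1/(k·n₁)) = σ²·(k+1)/(k·n₁).
So n₁ = (1 + 1/k)·((z_{α/2} + z_β)/d)² = 1.250 × (3.858/0.78)².
n₁ = 1.250 × 24.46 = 30.6.
Round up: n₁ = 31, giving n₂ = 4 × 31 = 124.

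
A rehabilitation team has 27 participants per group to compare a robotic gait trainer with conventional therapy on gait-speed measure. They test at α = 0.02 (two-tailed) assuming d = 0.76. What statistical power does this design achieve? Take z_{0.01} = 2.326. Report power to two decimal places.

For two equal groups, power = Φ(d·√(n/2) − z_{α/2}).
d·√(n/2) = 0.76 × √(27/2) = 0.76 × 3.674 = 2.792.
z_β = 2.792 − 2.326 = 0.466.
Power = Φ(0.466) = 0.680.

power ≈ 0.68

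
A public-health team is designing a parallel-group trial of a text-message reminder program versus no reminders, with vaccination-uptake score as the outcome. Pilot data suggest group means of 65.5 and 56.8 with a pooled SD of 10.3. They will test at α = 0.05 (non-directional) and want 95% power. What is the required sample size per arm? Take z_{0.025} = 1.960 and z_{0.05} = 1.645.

Cohen's d = |M₁ − M₂| / SD_pooled = |65.5 − 56.8| / 10.3 = 8.7 / 10.3 = 0.845.
For two independent groups with equal n: n = 2·((z_{α/2} + z_β) / d)².
z_{α/2} + z_β = 1.960 + 1.645 = 3.605.
n = 2 × (3.605 / 0.845)² = 2 × 4.266² = 2 × 18.20 = 36.4.
Round up to the next whole participant.

n = 37 per group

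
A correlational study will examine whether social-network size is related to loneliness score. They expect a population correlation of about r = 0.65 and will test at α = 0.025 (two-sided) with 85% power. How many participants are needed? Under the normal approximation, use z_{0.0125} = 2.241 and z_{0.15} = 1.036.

Fisher's z: C = ½·ln((1+r)/(1−r)) = ½·ln(4.7143) = 0.7753.
n = ((z_{α/2} + z_β)/C)² + 3.
(2.241 + 1.036) / 0.7753 = 3.277 / 0.7753 = 4.227.
n = 4.227² + 3 = 17.87 + 3 = 20.9.
Round up.

n = 21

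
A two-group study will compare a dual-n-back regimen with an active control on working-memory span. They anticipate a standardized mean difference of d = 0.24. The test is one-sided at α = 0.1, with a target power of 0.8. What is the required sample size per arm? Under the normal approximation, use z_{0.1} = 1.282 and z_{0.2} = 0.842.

n = 157 per group

For two independent groups with equal n: n = 2·((z_{α} + z_β) / d)².
z_{α} + z_β = 1.282 + 0.842 = 2.124.
n = 2 × (2.124 / 0.24)² = 2 × 8.850² = 2 × 78.32 = 156.6.
Round up to the next whole participant.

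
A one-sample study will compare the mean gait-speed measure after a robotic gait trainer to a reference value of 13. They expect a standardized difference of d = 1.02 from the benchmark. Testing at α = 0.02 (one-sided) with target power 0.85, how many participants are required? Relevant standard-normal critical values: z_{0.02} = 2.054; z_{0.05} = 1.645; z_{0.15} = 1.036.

For a one-sample test: n = ((z_{α} + z_β) / d)².
z_{α} + z_β = 2.054 + 1.036 = 3.090.
n = (3.090 / 1.02)² = 3.029² = 9.18.
Round up.

n = 10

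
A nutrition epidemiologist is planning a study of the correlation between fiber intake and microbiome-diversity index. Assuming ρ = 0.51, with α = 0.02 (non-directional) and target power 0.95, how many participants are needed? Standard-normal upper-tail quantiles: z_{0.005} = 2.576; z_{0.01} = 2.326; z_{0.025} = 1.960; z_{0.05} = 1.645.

Fisher's z: C = ½·ln((1+r)/(1−r)) = ½·ln(3.0816) = 0.5627.
n = ((z_{α/2} + z_β)/C)² + 3.
(2.326 + 1.645) / 0.5627 = 3.971 / 0.5627 = 7.057.
n = 7.057² + 3 = 49.80 + 3 = 52.8.
Round up.

n = 53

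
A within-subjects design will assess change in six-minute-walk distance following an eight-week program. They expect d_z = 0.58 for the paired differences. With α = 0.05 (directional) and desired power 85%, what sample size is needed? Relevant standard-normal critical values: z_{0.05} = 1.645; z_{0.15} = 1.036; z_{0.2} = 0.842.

n = 22 pairs

For a paired (one-sample on differences) test: n = ((z_{α} + z_β) / d)².
z_{α} + z_β = 1.645 + 1.036 = 2.681.
n = (2.681 / 0.58)² = 4.622² = 21.37.
Round up.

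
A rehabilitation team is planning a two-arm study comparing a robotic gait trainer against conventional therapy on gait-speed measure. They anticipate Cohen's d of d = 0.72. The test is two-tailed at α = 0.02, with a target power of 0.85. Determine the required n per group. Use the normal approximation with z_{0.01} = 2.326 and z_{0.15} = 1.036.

n = 44 per group

For two independent groups with equal n: n = 2·((z_{α/2} + z_β) / d)².
z_{α/2} + z_β = 2.326 + 1.036 = 3.362.
n = 2 × (3.362 / 0.72)² = 2 × 4.669² = 2 × 21.80 = 43.6.
Round up to the next whole participant.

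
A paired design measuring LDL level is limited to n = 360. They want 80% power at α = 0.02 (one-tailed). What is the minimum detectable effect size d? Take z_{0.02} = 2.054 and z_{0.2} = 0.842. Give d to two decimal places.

For a single sample (or paired design) of n = 360: d_min = (z_{α} + z_β)/√n.
z-sum = 2.054 + 0.842 = 2.896.
d_min = 2.896 / √360 = 2.896 / 18.974 = 0.153.

d_min ≈ 0.15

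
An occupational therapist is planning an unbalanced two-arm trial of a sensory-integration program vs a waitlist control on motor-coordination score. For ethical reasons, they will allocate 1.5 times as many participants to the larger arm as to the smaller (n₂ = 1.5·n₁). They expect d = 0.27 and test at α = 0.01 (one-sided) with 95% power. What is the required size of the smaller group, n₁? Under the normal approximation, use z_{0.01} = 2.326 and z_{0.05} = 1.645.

n₁ = 361

With allocation ratio k = n₂/n₁ = 1.5, Var(x̄₁−x̄₂) = σ²(1/n₁ + 1/(k·n₁)) = σ²·(k+1)/(k·n₁).
So n₁ = (1 + 1/k)·((z_{α} + z_β)/d)² = 1.667 × (3.971/0.27)².
n₁ = 1.667 × 216.31 = 360.5.
Round up: n₁ = 361, giving n₂ = ⌈1.5 × 361⌉ = ⌈541.5⌉ = 542.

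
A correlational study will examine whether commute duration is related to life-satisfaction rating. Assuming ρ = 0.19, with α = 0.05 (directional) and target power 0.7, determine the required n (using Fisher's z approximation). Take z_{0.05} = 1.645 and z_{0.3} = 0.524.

n = 131

Fisher's z: C = ½·ln((1+r)/(1−r)) = ½·ln(1.4691) = 0.1923.
n = ((z_{α} + z_β)/C)² + 3.
(1.645 + 0.524) / 0.1923 = 2.169 / 0.1923 = 11.279.
n = 11.279² + 3 = 127.22 + 3 = 130.2.
Round up.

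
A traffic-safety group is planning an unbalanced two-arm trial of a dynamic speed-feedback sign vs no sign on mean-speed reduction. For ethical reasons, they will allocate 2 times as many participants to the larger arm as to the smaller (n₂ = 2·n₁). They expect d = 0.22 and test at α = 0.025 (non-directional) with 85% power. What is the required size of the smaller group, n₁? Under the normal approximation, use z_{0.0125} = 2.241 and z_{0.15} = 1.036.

With allocation ratio k = n₂/n₁ = 2, Var(x̄₁−x̄₂) = σ²(1/n₁ + 1/(k·n₁)) = σ²·(k+1)/(k·n₁).
So n₁ = (1 + 1/k)·((z_{α/2} + z_β)/d)² = 1.500 × (3.277/0.22)².
n₁ = 1.500 × 221.87 = 332.8.
Round up: n₁ = 333, giving n₂ = 2 × 333 = 666.

n₁ = 333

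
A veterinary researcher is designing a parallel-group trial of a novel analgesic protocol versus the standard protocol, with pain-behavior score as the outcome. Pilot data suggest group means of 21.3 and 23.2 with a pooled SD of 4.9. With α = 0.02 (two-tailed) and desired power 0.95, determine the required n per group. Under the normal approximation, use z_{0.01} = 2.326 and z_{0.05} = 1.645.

n = 210 per group

Cohen's d = |M₁ − M₂| / SD_pooled = |21.3 − 23.2| / 4.9 = 1.9 / 4.9 = 0.388.
For two independent groups with equal n: n = 2·((z_{α/2} + z_β) / d)².
z_{α/2} + z_β = 2.326 + 1.645 = 3.971.
n = 2 × (3.971 / 0.388)² = 2 × 10.235² = 2 × 104.75 = 209.5.
Round up to the next whole participant.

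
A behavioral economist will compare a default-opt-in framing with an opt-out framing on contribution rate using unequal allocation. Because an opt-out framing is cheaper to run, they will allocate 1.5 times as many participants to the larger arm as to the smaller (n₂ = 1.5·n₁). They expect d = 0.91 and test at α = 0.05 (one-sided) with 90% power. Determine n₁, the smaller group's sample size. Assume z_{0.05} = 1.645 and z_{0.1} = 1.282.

With allocation ratio k = n₂/n₁ = 1.5, Var(x̄₁−x̄₂) = σ²(1/n₁ + 1/(k·n₁)) = σ²·(k+1)/(k·n₁).
So n₁ = (1 + 1/k)·((z_{α} + z_β)/d)² = 1.667 × (2.927/0.91)².
n₁ = 1.667 × 10.35 = 17.2.
Round up: n₁ = 18, giving n₂ = 1.5 × 18 = 27.

n₁ = 18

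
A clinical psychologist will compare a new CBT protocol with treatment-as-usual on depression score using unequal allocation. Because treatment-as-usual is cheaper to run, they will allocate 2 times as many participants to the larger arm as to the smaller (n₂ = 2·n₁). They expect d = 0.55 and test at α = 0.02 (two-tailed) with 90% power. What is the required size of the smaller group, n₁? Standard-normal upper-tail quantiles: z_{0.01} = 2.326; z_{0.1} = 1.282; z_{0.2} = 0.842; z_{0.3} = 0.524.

n₁ = 65

With allocation ratio k = n₂/n₁ = 2, Var(x̄₁−x̄₂) = σ²(1/n₁ + 1/(k·n₁)) = σ²·(k+1)/(k·n₁).
So n₁ = (1 + 1/k)·((z_{α/2} + z_β)/d)² = 1.500 × (3.608/0.55)².
n₁ = 1.500 × 43.03 = 64.6.
Round up: n₁ = 65, giving n₂ = 2 × 65 = 130.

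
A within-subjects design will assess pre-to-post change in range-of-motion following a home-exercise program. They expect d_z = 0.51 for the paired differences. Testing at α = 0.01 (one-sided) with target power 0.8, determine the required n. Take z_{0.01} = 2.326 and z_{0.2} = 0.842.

For a paired (one-sample on differences) test: n = ((z_{α} + z_β) / d)².
z_{α} + z_β = 2.326 + 0.842 = 3.168.
n = (3.168 / 0.51)² = 6.212² = 38.59.
Round up.

n = 39 pairs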